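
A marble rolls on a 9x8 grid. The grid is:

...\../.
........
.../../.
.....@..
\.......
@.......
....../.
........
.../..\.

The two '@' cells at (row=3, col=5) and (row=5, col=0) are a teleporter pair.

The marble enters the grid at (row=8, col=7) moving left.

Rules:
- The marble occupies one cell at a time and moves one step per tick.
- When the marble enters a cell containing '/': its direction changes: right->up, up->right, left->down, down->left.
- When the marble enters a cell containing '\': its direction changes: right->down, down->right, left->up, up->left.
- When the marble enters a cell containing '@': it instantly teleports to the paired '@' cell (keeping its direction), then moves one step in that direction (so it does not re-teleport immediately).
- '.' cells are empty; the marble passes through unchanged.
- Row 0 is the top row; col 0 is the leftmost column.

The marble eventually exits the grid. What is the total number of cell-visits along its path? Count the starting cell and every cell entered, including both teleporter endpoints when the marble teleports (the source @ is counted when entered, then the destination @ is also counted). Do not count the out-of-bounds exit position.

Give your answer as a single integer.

Step 1: enter (8,7), '.' pass, move left to (8,6)
Step 2: enter (8,6), '\' deflects left->up, move up to (7,6)
Step 3: enter (7,6), '.' pass, move up to (6,6)
Step 4: enter (6,6), '/' deflects up->right, move right to (6,7)
Step 5: enter (6,7), '.' pass, move right to (6,8)
Step 6: at (6,8) — EXIT via right edge, pos 6
Path length (cell visits): 5

Answer: 5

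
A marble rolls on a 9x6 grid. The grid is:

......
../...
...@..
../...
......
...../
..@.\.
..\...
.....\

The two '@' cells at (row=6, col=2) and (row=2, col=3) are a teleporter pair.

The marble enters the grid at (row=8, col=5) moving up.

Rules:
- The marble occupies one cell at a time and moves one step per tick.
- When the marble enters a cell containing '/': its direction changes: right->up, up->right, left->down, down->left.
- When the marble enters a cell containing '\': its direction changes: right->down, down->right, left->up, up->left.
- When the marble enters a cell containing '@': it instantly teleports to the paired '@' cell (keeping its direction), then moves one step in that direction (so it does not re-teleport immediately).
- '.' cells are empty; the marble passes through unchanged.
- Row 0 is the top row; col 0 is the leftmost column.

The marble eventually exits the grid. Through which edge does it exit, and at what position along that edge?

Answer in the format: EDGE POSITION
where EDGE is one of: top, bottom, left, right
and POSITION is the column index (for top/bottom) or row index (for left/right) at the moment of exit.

Answer: left 8

Derivation:
Step 1: enter (8,5), '\' deflects up->left, move left to (8,4)
Step 2: enter (8,4), '.' pass, move left to (8,3)
Step 3: enter (8,3), '.' pass, move left to (8,2)
Step 4: enter (8,2), '.' pass, move left to (8,1)
Step 5: enter (8,1), '.' pass, move left to (8,0)
Step 6: enter (8,0), '.' pass, move left to (8,-1)
Step 7: at (8,-1) — EXIT via left edge, pos 8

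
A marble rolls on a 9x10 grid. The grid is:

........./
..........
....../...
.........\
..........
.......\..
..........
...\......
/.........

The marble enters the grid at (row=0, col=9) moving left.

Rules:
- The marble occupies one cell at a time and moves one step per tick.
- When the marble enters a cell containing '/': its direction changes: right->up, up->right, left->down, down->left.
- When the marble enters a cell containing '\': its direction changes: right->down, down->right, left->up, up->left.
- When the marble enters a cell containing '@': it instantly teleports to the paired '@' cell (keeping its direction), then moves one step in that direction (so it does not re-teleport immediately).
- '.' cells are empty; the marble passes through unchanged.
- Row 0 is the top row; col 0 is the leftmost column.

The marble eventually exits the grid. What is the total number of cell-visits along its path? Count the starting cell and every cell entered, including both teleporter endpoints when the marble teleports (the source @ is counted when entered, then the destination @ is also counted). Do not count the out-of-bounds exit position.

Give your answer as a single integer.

Step 1: enter (0,9), '/' deflects left->down, move down to (1,9)
Step 2: enter (1,9), '.' pass, move down to (2,9)
Step 3: enter (2,9), '.' pass, move down to (3,9)
Step 4: enter (3,9), '\' deflects down->right, move right to (3,10)
Step 5: at (3,10) — EXIT via right edge, pos 3
Path length (cell visits): 4

Answer: 4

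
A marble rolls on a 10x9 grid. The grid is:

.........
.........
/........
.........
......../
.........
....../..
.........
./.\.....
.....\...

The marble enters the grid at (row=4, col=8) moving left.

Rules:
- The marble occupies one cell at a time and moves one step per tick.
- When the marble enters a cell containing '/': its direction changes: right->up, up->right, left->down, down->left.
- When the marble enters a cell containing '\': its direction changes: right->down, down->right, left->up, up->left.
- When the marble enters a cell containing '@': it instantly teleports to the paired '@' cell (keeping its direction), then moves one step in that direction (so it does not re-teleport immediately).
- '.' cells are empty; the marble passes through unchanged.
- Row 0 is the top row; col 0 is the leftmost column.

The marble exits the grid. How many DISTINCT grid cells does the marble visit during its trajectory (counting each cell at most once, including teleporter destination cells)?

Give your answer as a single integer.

Answer: 6

Derivation:
Step 1: enter (4,8), '/' deflects left->down, move down to (5,8)
Step 2: enter (5,8), '.' pass, move down to (6,8)
Step 3: enter (6,8), '.' pass, move down to (7,8)
Step 4: enter (7,8), '.' pass, move down to (8,8)
Step 5: enter (8,8), '.' pass, move down to (9,8)
Step 6: enter (9,8), '.' pass, move down to (10,8)
Step 7: at (10,8) — EXIT via bottom edge, pos 8
Distinct cells visited: 6 (path length 6)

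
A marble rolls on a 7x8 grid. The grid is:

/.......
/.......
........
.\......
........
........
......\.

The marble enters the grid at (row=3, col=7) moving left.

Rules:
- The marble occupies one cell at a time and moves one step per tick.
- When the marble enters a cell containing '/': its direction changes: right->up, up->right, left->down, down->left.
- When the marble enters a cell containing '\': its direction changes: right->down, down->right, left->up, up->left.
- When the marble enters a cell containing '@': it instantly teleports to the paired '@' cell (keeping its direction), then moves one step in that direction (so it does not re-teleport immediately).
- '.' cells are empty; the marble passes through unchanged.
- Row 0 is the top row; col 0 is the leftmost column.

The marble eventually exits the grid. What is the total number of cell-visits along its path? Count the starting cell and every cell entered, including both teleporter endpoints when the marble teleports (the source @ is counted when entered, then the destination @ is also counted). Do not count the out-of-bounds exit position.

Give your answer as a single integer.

Answer: 10

Derivation:
Step 1: enter (3,7), '.' pass, move left to (3,6)
Step 2: enter (3,6), '.' pass, move left to (3,5)
Step 3: enter (3,5), '.' pass, move left to (3,4)
Step 4: enter (3,4), '.' pass, move left to (3,3)
Step 5: enter (3,3), '.' pass, move left to (3,2)
Step 6: enter (3,2), '.' pass, move left to (3,1)
Step 7: enter (3,1), '\' deflects left->up, move up to (2,1)
Step 8: enter (2,1), '.' pass, move up to (1,1)
Step 9: enter (1,1), '.' pass, move up to (0,1)
Step 10: enter (0,1), '.' pass, move up to (-1,1)
Step 11: at (-1,1) — EXIT via top edge, pos 1
Path length (cell visits): 10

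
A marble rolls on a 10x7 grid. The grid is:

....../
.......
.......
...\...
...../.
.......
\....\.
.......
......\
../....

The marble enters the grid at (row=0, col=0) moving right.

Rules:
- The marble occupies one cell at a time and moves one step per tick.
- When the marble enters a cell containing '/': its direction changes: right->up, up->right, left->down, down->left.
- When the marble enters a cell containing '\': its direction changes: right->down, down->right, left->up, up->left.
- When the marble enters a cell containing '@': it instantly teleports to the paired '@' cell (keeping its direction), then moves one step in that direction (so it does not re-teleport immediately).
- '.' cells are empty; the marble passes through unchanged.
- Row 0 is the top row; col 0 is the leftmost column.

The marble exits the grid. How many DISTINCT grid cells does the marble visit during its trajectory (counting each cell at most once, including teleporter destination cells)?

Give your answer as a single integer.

Answer: 7

Derivation:
Step 1: enter (0,0), '.' pass, move right to (0,1)
Step 2: enter (0,1), '.' pass, move right to (0,2)
Step 3: enter (0,2), '.' pass, move right to (0,3)
Step 4: enter (0,3), '.' pass, move right to (0,4)
Step 5: enter (0,4), '.' pass, move right to (0,5)
Step 6: enter (0,5), '.' pass, move right to (0,6)
Step 7: enter (0,6), '/' deflects right->up, move up to (-1,6)
Step 8: at (-1,6) — EXIT via top edge, pos 6
Distinct cells visited: 7 (path length 7)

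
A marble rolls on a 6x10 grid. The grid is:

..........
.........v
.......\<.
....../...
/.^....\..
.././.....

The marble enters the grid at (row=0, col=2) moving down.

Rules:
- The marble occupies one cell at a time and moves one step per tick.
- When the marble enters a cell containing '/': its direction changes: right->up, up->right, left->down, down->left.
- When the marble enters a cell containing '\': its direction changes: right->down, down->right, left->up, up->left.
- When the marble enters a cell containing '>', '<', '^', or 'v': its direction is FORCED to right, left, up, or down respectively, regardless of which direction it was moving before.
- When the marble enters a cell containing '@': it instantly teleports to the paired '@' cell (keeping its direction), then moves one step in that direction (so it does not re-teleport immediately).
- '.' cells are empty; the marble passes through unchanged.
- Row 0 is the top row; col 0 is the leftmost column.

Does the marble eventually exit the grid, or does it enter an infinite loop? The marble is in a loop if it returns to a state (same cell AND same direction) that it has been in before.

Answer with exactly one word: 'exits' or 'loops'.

Answer: exits

Derivation:
Step 1: enter (0,2), '.' pass, move down to (1,2)
Step 2: enter (1,2), '.' pass, move down to (2,2)
Step 3: enter (2,2), '.' pass, move down to (3,2)
Step 4: enter (3,2), '.' pass, move down to (4,2)
Step 5: enter (4,2), '^' forces down->up, move up to (3,2)
Step 6: enter (3,2), '.' pass, move up to (2,2)
Step 7: enter (2,2), '.' pass, move up to (1,2)
Step 8: enter (1,2), '.' pass, move up to (0,2)
Step 9: enter (0,2), '.' pass, move up to (-1,2)
Step 10: at (-1,2) — EXIT via top edge, pos 2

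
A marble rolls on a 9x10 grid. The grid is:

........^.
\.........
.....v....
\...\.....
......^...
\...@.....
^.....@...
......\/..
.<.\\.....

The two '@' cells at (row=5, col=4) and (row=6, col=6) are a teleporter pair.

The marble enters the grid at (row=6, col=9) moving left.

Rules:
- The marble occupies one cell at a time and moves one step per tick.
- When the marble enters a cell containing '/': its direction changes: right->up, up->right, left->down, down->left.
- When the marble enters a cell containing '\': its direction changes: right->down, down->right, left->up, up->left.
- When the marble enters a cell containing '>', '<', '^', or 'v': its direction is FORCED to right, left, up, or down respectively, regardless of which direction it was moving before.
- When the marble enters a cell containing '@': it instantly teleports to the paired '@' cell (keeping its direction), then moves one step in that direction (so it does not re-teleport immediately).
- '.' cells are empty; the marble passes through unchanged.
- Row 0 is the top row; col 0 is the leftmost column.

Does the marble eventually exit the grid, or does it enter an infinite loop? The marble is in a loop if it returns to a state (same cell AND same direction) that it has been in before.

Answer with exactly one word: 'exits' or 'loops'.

Answer: exits

Derivation:
Step 1: enter (6,9), '.' pass, move left to (6,8)
Step 2: enter (6,8), '.' pass, move left to (6,7)
Step 3: enter (6,7), '.' pass, move left to (6,6)
Step 4: enter (6,6), '@' teleport (6,6)->(5,4), also enter (5,4), move left to (5,3)
Step 5: enter (5,3), '.' pass, move left to (5,2)
Step 6: enter (5,2), '.' pass, move left to (5,1)
Step 7: enter (5,1), '.' pass, move left to (5,0)
Step 8: enter (5,0), '\' deflects left->up, move up to (4,0)
Step 9: enter (4,0), '.' pass, move up to (3,0)
Step 10: enter (3,0), '\' deflects up->left, move left to (3,-1)
Step 11: at (3,-1) — EXIT via left edge, pos 3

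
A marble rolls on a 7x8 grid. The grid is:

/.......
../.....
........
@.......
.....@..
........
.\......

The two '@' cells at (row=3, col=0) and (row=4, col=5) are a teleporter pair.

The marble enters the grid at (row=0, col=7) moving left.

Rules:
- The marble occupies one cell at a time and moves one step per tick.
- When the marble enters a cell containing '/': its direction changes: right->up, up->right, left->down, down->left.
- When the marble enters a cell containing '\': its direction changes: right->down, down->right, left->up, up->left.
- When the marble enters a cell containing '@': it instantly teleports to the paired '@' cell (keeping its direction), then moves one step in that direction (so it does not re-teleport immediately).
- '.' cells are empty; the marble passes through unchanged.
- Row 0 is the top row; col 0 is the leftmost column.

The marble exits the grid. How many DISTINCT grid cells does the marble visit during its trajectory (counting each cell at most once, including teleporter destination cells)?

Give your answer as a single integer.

Answer: 14

Derivation:
Step 1: enter (0,7), '.' pass, move left to (0,6)
Step 2: enter (0,6), '.' pass, move left to (0,5)
Step 3: enter (0,5), '.' pass, move left to (0,4)
Step 4: enter (0,4), '.' pass, move left to (0,3)
Step 5: enter (0,3), '.' pass, move left to (0,2)
Step 6: enter (0,2), '.' pass, move left to (0,1)
Step 7: enter (0,1), '.' pass, move left to (0,0)
Step 8: enter (0,0), '/' deflects left->down, move down to (1,0)
Step 9: enter (1,0), '.' pass, move down to (2,0)
Step 10: enter (2,0), '.' pass, move down to (3,0)
Step 11: enter (3,0), '@' teleport (3,0)->(4,5), also enter (4,5), move down to (5,5)
Step 12: enter (5,5), '.' pass, move down to (6,5)
Step 13: enter (6,5), '.' pass, move down to (7,5)
Step 14: at (7,5) — EXIT via bottom edge, pos 5
Distinct cells visited: 14 (path length 14)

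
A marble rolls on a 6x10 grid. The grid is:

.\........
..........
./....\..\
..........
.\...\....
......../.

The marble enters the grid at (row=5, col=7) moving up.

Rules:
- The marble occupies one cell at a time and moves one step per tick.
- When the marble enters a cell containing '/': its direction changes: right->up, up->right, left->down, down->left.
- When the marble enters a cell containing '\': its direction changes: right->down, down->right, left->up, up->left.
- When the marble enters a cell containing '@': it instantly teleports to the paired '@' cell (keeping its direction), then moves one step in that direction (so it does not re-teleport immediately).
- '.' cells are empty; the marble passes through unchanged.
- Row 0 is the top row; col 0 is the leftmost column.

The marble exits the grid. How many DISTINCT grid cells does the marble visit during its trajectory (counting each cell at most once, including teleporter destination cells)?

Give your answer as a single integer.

Answer: 6

Derivation:
Step 1: enter (5,7), '.' pass, move up to (4,7)
Step 2: enter (4,7), '.' pass, move up to (3,7)
Step 3: enter (3,7), '.' pass, move up to (2,7)
Step 4: enter (2,7), '.' pass, move up to (1,7)
Step 5: enter (1,7), '.' pass, move up to (0,7)
Step 6: enter (0,7), '.' pass, move up to (-1,7)
Step 7: at (-1,7) — EXIT via top edge, pos 7
Distinct cells visited: 6 (path length 6)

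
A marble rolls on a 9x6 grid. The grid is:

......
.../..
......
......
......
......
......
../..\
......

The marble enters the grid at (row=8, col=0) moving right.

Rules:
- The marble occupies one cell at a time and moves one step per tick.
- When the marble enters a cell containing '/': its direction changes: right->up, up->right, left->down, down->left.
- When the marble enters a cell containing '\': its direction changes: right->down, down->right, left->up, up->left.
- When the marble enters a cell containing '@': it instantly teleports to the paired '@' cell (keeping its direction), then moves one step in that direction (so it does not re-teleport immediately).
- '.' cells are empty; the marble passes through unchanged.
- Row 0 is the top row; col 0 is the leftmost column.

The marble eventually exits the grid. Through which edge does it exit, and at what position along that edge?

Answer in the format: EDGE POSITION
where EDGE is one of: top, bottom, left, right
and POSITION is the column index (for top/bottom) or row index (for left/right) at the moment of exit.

Answer: right 8

Derivation:
Step 1: enter (8,0), '.' pass, move right to (8,1)
Step 2: enter (8,1), '.' pass, move right to (8,2)
Step 3: enter (8,2), '.' pass, move right to (8,3)
Step 4: enter (8,3), '.' pass, move right to (8,4)
Step 5: enter (8,4), '.' pass, move right to (8,5)
Step 6: enter (8,5), '.' pass, move right to (8,6)
Step 7: at (8,6) — EXIT via right edge, pos 8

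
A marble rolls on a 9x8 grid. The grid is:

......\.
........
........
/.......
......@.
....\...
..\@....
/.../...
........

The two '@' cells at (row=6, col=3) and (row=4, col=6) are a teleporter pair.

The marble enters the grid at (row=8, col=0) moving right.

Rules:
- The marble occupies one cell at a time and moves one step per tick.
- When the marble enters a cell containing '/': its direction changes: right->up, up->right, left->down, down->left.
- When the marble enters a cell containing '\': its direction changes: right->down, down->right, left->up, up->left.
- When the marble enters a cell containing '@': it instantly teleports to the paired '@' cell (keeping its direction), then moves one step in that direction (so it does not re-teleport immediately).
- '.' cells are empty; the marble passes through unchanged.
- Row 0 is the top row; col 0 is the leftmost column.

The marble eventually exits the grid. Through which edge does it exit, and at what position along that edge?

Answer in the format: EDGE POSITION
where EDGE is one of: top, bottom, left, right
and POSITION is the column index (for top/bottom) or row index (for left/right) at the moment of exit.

Answer: right 8

Derivation:
Step 1: enter (8,0), '.' pass, move right to (8,1)
Step 2: enter (8,1), '.' pass, move right to (8,2)
Step 3: enter (8,2), '.' pass, move right to (8,3)
Step 4: enter (8,3), '.' pass, move right to (8,4)
Step 5: enter (8,4), '.' pass, move right to (8,5)
Step 6: enter (8,5), '.' pass, move right to (8,6)
Step 7: enter (8,6), '.' pass, move right to (8,7)
Step 8: enter (8,7), '.' pass, move right to (8,8)
Step 9: at (8,8) — EXIT via right edge, pos 8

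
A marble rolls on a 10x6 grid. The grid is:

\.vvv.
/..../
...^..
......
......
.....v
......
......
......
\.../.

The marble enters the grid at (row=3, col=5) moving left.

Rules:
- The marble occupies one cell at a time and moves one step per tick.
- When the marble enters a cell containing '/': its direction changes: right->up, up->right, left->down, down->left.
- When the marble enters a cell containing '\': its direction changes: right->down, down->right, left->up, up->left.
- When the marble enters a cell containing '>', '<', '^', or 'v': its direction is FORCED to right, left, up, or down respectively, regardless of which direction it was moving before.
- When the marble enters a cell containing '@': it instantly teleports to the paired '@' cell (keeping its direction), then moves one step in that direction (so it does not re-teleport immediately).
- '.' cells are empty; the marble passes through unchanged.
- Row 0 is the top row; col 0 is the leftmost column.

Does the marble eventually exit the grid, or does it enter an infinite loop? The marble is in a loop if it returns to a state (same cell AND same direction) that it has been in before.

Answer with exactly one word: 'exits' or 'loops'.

Step 1: enter (3,5), '.' pass, move left to (3,4)
Step 2: enter (3,4), '.' pass, move left to (3,3)
Step 3: enter (3,3), '.' pass, move left to (3,2)
Step 4: enter (3,2), '.' pass, move left to (3,1)
Step 5: enter (3,1), '.' pass, move left to (3,0)
Step 6: enter (3,0), '.' pass, move left to (3,-1)
Step 7: at (3,-1) — EXIT via left edge, pos 3

Answer: exits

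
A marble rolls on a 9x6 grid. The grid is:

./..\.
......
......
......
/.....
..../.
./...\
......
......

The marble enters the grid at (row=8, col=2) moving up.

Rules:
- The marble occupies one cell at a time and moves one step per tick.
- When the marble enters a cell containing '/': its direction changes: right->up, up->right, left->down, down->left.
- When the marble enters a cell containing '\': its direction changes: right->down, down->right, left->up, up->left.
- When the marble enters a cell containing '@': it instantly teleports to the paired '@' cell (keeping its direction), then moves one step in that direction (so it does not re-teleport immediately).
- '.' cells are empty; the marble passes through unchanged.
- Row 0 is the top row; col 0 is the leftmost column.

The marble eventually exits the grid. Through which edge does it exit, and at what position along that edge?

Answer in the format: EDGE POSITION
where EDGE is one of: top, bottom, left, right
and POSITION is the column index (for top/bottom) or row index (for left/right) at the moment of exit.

Step 1: enter (8,2), '.' pass, move up to (7,2)
Step 2: enter (7,2), '.' pass, move up to (6,2)
Step 3: enter (6,2), '.' pass, move up to (5,2)
Step 4: enter (5,2), '.' pass, move up to (4,2)
Step 5: enter (4,2), '.' pass, move up to (3,2)
Step 6: enter (3,2), '.' pass, move up to (2,2)
Step 7: enter (2,2), '.' pass, move up to (1,2)
Step 8: enter (1,2), '.' pass, move up to (0,2)
Step 9: enter (0,2), '.' pass, move up to (-1,2)
Step 10: at (-1,2) — EXIT via top edge, pos 2

Answer: top 2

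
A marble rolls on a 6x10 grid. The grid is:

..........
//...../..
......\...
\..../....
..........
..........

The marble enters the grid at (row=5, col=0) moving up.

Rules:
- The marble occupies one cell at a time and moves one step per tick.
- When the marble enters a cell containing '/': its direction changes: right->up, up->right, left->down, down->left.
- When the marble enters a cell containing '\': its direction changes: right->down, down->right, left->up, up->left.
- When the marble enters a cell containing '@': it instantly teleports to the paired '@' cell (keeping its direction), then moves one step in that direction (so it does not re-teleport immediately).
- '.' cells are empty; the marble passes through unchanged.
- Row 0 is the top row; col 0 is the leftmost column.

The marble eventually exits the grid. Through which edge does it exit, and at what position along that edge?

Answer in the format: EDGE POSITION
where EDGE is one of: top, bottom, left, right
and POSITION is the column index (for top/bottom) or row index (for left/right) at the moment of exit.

Answer: left 3

Derivation:
Step 1: enter (5,0), '.' pass, move up to (4,0)
Step 2: enter (4,0), '.' pass, move up to (3,0)
Step 3: enter (3,0), '\' deflects up->left, move left to (3,-1)
Step 4: at (3,-1) — EXIT via left edge, pos 3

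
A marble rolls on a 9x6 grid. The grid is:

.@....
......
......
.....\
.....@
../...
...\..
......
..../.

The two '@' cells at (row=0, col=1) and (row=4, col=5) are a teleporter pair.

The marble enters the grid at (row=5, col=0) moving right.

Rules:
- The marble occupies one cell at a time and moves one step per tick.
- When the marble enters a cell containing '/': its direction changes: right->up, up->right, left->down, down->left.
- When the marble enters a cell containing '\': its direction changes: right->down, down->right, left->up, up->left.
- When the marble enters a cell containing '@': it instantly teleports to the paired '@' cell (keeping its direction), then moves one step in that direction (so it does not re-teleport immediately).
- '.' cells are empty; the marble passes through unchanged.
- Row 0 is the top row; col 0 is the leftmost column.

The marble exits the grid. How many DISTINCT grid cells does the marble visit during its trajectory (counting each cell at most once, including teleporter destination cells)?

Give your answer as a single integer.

Step 1: enter (5,0), '.' pass, move right to (5,1)
Step 2: enter (5,1), '.' pass, move right to (5,2)
Step 3: enter (5,2), '/' deflects right->up, move up to (4,2)
Step 4: enter (4,2), '.' pass, move up to (3,2)
Step 5: enter (3,2), '.' pass, move up to (2,2)
Step 6: enter (2,2), '.' pass, move up to (1,2)
Step 7: enter (1,2), '.' pass, move up to (0,2)
Step 8: enter (0,2), '.' pass, move up to (-1,2)
Step 9: at (-1,2) — EXIT via top edge, pos 2
Distinct cells visited: 8 (path length 8)

Answer: 8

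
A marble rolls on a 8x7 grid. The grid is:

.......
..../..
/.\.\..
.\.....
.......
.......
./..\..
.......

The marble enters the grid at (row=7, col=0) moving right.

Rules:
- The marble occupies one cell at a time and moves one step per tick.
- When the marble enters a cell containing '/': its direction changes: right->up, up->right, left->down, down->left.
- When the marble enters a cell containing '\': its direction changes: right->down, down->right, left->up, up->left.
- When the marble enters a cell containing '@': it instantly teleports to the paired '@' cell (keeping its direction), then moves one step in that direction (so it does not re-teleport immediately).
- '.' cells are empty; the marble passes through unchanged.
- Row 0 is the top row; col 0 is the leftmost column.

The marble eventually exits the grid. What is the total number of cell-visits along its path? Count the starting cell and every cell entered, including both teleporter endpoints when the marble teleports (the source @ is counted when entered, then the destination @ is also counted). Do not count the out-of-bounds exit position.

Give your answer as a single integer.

Answer: 7

Derivation:
Step 1: enter (7,0), '.' pass, move right to (7,1)
Step 2: enter (7,1), '.' pass, move right to (7,2)
Step 3: enter (7,2), '.' pass, move right to (7,3)
Step 4: enter (7,3), '.' pass, move right to (7,4)
Step 5: enter (7,4), '.' pass, move right to (7,5)
Step 6: enter (7,5), '.' pass, move right to (7,6)
Step 7: enter (7,6), '.' pass, move right to (7,7)
Step 8: at (7,7) — EXIT via right edge, pos 7
Path length (cell visits): 7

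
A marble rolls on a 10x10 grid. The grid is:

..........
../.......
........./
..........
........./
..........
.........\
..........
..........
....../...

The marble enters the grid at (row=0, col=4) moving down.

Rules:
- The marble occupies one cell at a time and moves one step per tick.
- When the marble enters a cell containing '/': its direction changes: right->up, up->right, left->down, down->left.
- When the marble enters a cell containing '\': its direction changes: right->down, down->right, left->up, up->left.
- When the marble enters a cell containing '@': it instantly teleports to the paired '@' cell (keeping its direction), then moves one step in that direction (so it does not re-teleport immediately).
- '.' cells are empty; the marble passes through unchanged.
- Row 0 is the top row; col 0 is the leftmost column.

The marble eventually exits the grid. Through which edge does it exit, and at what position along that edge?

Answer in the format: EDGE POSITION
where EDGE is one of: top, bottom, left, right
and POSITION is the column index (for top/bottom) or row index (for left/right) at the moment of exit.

Answer: bottom 4

Derivation:
Step 1: enter (0,4), '.' pass, move down to (1,4)
Step 2: enter (1,4), '.' pass, move down to (2,4)
Step 3: enter (2,4), '.' pass, move down to (3,4)
Step 4: enter (3,4), '.' pass, move down to (4,4)
Step 5: enter (4,4), '.' pass, move down to (5,4)
Step 6: enter (5,4), '.' pass, move down to (6,4)
Step 7: enter (6,4), '.' pass, move down to (7,4)
Step 8: enter (7,4), '.' pass, move down to (8,4)
Step 9: enter (8,4), '.' pass, move down to (9,4)
Step 10: enter (9,4), '.' pass, move down to (10,4)
Step 11: at (10,4) — EXIT via bottom edge, pos 4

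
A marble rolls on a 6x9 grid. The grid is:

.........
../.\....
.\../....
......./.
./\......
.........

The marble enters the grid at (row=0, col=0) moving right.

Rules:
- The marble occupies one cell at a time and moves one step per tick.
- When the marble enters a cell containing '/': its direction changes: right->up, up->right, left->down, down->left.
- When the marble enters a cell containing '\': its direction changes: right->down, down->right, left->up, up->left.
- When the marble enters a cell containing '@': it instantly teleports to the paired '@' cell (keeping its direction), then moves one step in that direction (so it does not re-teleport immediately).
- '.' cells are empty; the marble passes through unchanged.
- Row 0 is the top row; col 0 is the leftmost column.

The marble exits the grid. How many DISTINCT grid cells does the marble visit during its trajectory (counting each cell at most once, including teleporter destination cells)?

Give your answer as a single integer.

Step 1: enter (0,0), '.' pass, move right to (0,1)
Step 2: enter (0,1), '.' pass, move right to (0,2)
Step 3: enter (0,2), '.' pass, move right to (0,3)
Step 4: enter (0,3), '.' pass, move right to (0,4)
Step 5: enter (0,4), '.' pass, move right to (0,5)
Step 6: enter (0,5), '.' pass, move right to (0,6)
Step 7: enter (0,6), '.' pass, move right to (0,7)
Step 8: enter (0,7), '.' pass, move right to (0,8)
Step 9: enter (0,8), '.' pass, move right to (0,9)
Step 10: at (0,9) — EXIT via right edge, pos 0
Distinct cells visited: 9 (path length 9)

Answer: 9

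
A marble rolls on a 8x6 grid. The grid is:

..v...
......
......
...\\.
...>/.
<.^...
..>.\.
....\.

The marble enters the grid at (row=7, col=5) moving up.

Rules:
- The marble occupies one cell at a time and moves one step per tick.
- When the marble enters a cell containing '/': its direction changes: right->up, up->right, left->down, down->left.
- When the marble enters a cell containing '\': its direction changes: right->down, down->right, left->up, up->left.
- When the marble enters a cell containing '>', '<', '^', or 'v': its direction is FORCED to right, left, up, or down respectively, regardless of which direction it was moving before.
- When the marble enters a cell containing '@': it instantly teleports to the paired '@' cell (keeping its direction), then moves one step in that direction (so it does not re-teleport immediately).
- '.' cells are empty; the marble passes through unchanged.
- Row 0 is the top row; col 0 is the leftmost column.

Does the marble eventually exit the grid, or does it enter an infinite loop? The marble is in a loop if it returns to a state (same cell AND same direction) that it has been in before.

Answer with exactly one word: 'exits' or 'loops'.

Answer: exits

Derivation:
Step 1: enter (7,5), '.' pass, move up to (6,5)
Step 2: enter (6,5), '.' pass, move up to (5,5)
Step 3: enter (5,5), '.' pass, move up to (4,5)
Step 4: enter (4,5), '.' pass, move up to (3,5)
Step 5: enter (3,5), '.' pass, move up to (2,5)
Step 6: enter (2,5), '.' pass, move up to (1,5)
Step 7: enter (1,5), '.' pass, move up to (0,5)
Step 8: enter (0,5), '.' pass, move up to (-1,5)
Step 9: at (-1,5) — EXIT via top edge, pos 5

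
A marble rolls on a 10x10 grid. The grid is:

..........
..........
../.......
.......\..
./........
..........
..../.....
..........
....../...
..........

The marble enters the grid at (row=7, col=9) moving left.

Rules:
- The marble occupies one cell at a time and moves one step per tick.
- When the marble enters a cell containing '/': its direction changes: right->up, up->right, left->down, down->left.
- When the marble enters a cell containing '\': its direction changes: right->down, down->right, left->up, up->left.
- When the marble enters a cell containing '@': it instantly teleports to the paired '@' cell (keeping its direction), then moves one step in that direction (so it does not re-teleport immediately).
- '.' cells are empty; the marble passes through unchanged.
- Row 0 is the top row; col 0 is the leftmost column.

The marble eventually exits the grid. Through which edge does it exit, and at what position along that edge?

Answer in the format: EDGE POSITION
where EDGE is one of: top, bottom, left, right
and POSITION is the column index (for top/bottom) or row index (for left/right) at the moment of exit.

Step 1: enter (7,9), '.' pass, move left to (7,8)
Step 2: enter (7,8), '.' pass, move left to (7,7)
Step 3: enter (7,7), '.' pass, move left to (7,6)
Step 4: enter (7,6), '.' pass, move left to (7,5)
Step 5: enter (7,5), '.' pass, move left to (7,4)
Step 6: enter (7,4), '.' pass, move left to (7,3)
Step 7: enter (7,3), '.' pass, move left to (7,2)
Step 8: enter (7,2), '.' pass, move left to (7,1)
Step 9: enter (7,1), '.' pass, move left to (7,0)
Step 10: enter (7,0), '.' pass, move left to (7,-1)
Step 11: at (7,-1) — EXIT via left edge, pos 7

Answer: left 7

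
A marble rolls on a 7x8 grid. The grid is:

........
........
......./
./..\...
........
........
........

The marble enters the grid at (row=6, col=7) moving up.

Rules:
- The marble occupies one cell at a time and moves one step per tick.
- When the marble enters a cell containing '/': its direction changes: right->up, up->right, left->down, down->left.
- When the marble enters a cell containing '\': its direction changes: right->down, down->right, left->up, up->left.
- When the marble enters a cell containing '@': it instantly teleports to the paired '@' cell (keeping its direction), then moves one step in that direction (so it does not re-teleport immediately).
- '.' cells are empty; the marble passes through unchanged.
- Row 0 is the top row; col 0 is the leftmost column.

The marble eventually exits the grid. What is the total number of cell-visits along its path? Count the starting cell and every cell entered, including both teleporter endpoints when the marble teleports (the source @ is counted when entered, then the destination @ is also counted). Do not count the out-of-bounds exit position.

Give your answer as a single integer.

Answer: 5

Derivation:
Step 1: enter (6,7), '.' pass, move up to (5,7)
Step 2: enter (5,7), '.' pass, move up to (4,7)
Step 3: enter (4,7), '.' pass, move up to (3,7)
Step 4: enter (3,7), '.' pass, move up to (2,7)
Step 5: enter (2,7), '/' deflects up->right, move right to (2,8)
Step 6: at (2,8) — EXIT via right edge, pos 2
Path length (cell visits): 5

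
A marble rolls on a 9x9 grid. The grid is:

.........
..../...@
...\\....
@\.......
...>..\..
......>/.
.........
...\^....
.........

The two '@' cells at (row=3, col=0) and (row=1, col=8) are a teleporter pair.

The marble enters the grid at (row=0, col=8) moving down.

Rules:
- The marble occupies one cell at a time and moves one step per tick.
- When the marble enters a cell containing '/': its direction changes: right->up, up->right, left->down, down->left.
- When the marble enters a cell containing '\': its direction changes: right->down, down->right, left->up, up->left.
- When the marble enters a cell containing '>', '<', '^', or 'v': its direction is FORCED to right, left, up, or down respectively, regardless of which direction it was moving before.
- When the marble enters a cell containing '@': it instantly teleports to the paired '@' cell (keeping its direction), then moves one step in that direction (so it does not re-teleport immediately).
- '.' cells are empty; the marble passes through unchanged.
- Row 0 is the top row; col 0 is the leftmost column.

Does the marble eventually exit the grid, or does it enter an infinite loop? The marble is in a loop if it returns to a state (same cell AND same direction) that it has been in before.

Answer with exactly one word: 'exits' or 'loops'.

Answer: exits

Derivation:
Step 1: enter (0,8), '.' pass, move down to (1,8)
Step 2: enter (1,8), '@' teleport (1,8)->(3,0), also enter (3,0), move down to (4,0)
Step 3: enter (4,0), '.' pass, move down to (5,0)
Step 4: enter (5,0), '.' pass, move down to (6,0)
Step 5: enter (6,0), '.' pass, move down to (7,0)
Step 6: enter (7,0), '.' pass, move down to (8,0)
Step 7: enter (8,0), '.' pass, move down to (9,0)
Step 8: at (9,0) — EXIT via bottom edge, pos 0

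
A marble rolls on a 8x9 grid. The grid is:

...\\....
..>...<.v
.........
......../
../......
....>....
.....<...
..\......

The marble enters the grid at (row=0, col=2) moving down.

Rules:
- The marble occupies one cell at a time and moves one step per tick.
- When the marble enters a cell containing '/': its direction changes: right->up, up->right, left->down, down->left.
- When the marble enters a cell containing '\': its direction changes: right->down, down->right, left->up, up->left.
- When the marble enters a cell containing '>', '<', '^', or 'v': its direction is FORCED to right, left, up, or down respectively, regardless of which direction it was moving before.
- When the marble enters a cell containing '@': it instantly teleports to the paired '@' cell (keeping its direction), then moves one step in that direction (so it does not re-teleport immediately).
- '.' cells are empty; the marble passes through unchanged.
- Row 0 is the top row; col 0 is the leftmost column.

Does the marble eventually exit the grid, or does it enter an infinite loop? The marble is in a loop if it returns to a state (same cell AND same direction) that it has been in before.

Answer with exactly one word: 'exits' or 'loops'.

Step 1: enter (0,2), '.' pass, move down to (1,2)
Step 2: enter (1,2), '>' forces down->right, move right to (1,3)
Step 3: enter (1,3), '.' pass, move right to (1,4)
Step 4: enter (1,4), '.' pass, move right to (1,5)
Step 5: enter (1,5), '.' pass, move right to (1,6)
Step 6: enter (1,6), '<' forces right->left, move left to (1,5)
Step 7: enter (1,5), '.' pass, move left to (1,4)
Step 8: enter (1,4), '.' pass, move left to (1,3)
Step 9: enter (1,3), '.' pass, move left to (1,2)
Step 10: enter (1,2), '>' forces left->right, move right to (1,3)
Step 11: at (1,3) dir=right — LOOP DETECTED (seen before)

Answer: loops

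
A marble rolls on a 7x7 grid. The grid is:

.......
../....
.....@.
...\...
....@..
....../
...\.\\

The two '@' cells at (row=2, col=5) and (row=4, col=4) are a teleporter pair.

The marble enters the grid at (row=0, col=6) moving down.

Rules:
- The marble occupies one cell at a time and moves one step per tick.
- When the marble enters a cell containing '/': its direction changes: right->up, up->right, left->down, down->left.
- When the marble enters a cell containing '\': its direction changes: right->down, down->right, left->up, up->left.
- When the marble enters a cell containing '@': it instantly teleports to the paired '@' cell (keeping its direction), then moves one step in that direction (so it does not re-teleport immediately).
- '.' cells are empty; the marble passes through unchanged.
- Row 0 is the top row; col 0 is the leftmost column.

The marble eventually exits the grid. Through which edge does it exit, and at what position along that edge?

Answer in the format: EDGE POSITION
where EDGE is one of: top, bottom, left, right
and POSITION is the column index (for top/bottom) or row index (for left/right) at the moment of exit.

Answer: left 5

Derivation:
Step 1: enter (0,6), '.' pass, move down to (1,6)
Step 2: enter (1,6), '.' pass, move down to (2,6)
Step 3: enter (2,6), '.' pass, move down to (3,6)
Step 4: enter (3,6), '.' pass, move down to (4,6)
Step 5: enter (4,6), '.' pass, move down to (5,6)
Step 6: enter (5,6), '/' deflects down->left, move left to (5,5)
Step 7: enter (5,5), '.' pass, move left to (5,4)
Step 8: enter (5,4), '.' pass, move left to (5,3)
Step 9: enter (5,3), '.' pass, move left to (5,2)
Step 10: enter (5,2), '.' pass, move left to (5,1)
Step 11: enter (5,1), '.' pass, move left to (5,0)
Step 12: enter (5,0), '.' pass, move left to (5,-1)
Step 13: at (5,-1) — EXIT via left edge, pos 5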